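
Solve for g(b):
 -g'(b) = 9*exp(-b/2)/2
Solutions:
 g(b) = C1 + 9*exp(-b/2)


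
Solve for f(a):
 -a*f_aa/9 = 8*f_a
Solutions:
 f(a) = C1 + C2/a^71


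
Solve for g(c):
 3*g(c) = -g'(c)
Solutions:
 g(c) = C1*exp(-3*c)


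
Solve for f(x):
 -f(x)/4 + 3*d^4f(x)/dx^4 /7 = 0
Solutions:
 f(x) = C1*exp(-sqrt(2)*3^(3/4)*7^(1/4)*x/6) + C2*exp(sqrt(2)*3^(3/4)*7^(1/4)*x/6) + C3*sin(sqrt(2)*3^(3/4)*7^(1/4)*x/6) + C4*cos(sqrt(2)*3^(3/4)*7^(1/4)*x/6)


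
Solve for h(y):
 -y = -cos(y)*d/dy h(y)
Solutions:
 h(y) = C1 + Integral(y/cos(y), y)


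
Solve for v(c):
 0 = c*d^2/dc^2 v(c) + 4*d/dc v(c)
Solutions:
 v(c) = C1 + C2/c^3


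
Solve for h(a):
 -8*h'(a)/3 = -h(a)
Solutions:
 h(a) = C1*exp(3*a/8)


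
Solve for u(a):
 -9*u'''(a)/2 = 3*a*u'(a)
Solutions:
 u(a) = C1 + Integral(C2*airyai(-2^(1/3)*3^(2/3)*a/3) + C3*airybi(-2^(1/3)*3^(2/3)*a/3), a)


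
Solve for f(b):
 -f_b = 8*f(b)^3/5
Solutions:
 f(b) = -sqrt(10)*sqrt(-1/(C1 - 8*b))/2
 f(b) = sqrt(10)*sqrt(-1/(C1 - 8*b))/2


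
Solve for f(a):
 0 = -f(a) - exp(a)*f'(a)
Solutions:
 f(a) = C1*exp(exp(-a))


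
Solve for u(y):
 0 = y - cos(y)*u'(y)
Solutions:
 u(y) = C1 + Integral(y/cos(y), y)


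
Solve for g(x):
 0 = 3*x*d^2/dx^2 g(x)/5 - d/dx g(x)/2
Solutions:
 g(x) = C1 + C2*x^(11/6)


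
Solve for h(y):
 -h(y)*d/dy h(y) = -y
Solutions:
 h(y) = -sqrt(C1 + y^2)
 h(y) = sqrt(C1 + y^2)


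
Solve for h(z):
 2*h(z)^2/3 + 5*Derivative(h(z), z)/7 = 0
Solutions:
 h(z) = 15/(C1 + 14*z)


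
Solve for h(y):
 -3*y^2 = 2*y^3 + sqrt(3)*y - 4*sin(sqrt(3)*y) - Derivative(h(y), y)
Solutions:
 h(y) = C1 + y^4/2 + y^3 + sqrt(3)*y^2/2 + 4*sqrt(3)*cos(sqrt(3)*y)/3


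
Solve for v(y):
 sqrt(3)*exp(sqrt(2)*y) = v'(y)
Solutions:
 v(y) = C1 + sqrt(6)*exp(sqrt(2)*y)/2


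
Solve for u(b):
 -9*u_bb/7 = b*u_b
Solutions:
 u(b) = C1 + C2*erf(sqrt(14)*b/6)


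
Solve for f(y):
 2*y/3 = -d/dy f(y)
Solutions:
 f(y) = C1 - y^2/3


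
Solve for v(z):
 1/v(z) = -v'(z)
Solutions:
 v(z) = -sqrt(C1 - 2*z)
 v(z) = sqrt(C1 - 2*z)


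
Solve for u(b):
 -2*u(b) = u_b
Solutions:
 u(b) = C1*exp(-2*b)


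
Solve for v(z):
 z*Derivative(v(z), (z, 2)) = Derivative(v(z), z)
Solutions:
 v(z) = C1 + C2*z^2


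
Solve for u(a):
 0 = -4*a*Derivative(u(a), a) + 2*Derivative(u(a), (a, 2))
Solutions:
 u(a) = C1 + C2*erfi(a)


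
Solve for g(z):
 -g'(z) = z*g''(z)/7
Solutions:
 g(z) = C1 + C2/z^6


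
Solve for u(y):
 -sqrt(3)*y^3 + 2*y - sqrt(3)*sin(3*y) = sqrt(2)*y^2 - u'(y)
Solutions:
 u(y) = C1 + sqrt(3)*y^4/4 + sqrt(2)*y^3/3 - y^2 - sqrt(3)*cos(3*y)/3


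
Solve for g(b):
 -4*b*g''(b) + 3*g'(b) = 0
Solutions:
 g(b) = C1 + C2*b^(7/4)


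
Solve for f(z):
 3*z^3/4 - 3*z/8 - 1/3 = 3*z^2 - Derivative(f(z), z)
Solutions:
 f(z) = C1 - 3*z^4/16 + z^3 + 3*z^2/16 + z/3


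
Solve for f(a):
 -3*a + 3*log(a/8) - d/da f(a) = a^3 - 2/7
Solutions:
 f(a) = C1 - a^4/4 - 3*a^2/2 + 3*a*log(a) - 9*a*log(2) - 19*a/7


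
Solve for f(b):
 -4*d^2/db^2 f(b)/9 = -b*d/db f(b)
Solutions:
 f(b) = C1 + C2*erfi(3*sqrt(2)*b/4)


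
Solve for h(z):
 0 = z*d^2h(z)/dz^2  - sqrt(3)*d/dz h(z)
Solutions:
 h(z) = C1 + C2*z^(1 + sqrt(3))


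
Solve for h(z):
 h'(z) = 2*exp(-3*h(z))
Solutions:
 h(z) = log(C1 + 6*z)/3
 h(z) = log((-3^(1/3) - 3^(5/6)*I)*(C1 + 2*z)^(1/3)/2)
 h(z) = log((-3^(1/3) + 3^(5/6)*I)*(C1 + 2*z)^(1/3)/2)


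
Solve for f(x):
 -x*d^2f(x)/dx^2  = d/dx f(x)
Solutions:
 f(x) = C1 + C2*log(x)


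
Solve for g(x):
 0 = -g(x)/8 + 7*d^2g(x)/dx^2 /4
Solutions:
 g(x) = C1*exp(-sqrt(14)*x/14) + C2*exp(sqrt(14)*x/14)


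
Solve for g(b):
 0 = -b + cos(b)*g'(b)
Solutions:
 g(b) = C1 + Integral(b/cos(b), b)


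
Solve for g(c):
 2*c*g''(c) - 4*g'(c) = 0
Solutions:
 g(c) = C1 + C2*c^3


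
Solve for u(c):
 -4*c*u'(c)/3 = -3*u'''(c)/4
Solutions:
 u(c) = C1 + Integral(C2*airyai(2*6^(1/3)*c/3) + C3*airybi(2*6^(1/3)*c/3), c)


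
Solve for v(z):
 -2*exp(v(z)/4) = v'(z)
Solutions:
 v(z) = 4*log(1/(C1 + 2*z)) + 8*log(2)


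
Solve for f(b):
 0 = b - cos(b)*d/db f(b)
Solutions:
 f(b) = C1 + Integral(b/cos(b), b)


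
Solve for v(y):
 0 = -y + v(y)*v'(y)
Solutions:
 v(y) = -sqrt(C1 + y^2)
 v(y) = sqrt(C1 + y^2)


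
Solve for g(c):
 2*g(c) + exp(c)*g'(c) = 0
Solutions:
 g(c) = C1*exp(2*exp(-c))


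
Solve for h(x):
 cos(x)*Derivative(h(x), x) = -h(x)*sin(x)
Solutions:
 h(x) = C1*cos(x)


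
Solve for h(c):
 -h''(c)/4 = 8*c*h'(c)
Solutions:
 h(c) = C1 + C2*erf(4*c)


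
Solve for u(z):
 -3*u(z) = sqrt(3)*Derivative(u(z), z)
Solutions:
 u(z) = C1*exp(-sqrt(3)*z)


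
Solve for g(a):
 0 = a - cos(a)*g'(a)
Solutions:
 g(a) = C1 + Integral(a/cos(a), a)


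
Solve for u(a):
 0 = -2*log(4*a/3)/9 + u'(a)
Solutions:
 u(a) = C1 + 2*a*log(a)/9 - 2*a*log(3)/9 - 2*a/9 + 4*a*log(2)/9


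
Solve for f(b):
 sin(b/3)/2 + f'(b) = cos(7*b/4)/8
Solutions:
 f(b) = C1 + sin(7*b/4)/14 + 3*cos(b/3)/2


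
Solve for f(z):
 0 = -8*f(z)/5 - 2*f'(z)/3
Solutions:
 f(z) = C1*exp(-12*z/5)


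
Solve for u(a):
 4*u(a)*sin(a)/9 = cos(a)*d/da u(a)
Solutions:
 u(a) = C1/cos(a)^(4/9)


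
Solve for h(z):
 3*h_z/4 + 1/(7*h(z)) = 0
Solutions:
 h(z) = -sqrt(C1 - 168*z)/21
 h(z) = sqrt(C1 - 168*z)/21


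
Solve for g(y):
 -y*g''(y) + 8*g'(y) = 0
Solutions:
 g(y) = C1 + C2*y^9


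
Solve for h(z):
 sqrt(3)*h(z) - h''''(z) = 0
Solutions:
 h(z) = C1*exp(-3^(1/8)*z) + C2*exp(3^(1/8)*z) + C3*sin(3^(1/8)*z) + C4*cos(3^(1/8)*z)


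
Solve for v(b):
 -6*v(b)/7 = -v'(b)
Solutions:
 v(b) = C1*exp(6*b/7)


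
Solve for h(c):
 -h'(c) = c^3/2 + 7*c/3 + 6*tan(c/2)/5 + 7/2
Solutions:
 h(c) = C1 - c^4/8 - 7*c^2/6 - 7*c/2 + 12*log(cos(c/2))/5


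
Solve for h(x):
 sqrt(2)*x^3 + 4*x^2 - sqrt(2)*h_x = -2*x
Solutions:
 h(x) = C1 + x^4/4 + 2*sqrt(2)*x^3/3 + sqrt(2)*x^2/2


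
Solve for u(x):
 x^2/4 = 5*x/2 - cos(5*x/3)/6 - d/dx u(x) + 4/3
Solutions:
 u(x) = C1 - x^3/12 + 5*x^2/4 + 4*x/3 - sin(5*x/3)/10


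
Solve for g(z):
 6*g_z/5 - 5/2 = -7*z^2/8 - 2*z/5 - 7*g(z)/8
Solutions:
 g(z) = C1*exp(-35*z/48) - z^2 + 16*z/7 - 68/245


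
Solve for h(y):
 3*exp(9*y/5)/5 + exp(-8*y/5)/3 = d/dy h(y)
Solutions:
 h(y) = C1 + exp(9*y/5)/3 - 5*exp(-8*y/5)/24


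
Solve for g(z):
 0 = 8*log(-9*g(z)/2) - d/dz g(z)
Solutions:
 -Integral(1/(log(-_y) - log(2) + 2*log(3)), (_y, g(z)))/8 = C1 - z


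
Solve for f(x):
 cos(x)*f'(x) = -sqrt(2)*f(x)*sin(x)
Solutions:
 f(x) = C1*cos(x)^(sqrt(2))


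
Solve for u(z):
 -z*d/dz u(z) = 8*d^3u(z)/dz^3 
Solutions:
 u(z) = C1 + Integral(C2*airyai(-z/2) + C3*airybi(-z/2), z)


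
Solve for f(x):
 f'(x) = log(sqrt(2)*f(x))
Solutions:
 -2*Integral(1/(2*log(_y) + log(2)), (_y, f(x))) = C1 - x


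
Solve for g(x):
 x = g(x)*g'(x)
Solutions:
 g(x) = -sqrt(C1 + x^2)
 g(x) = sqrt(C1 + x^2)


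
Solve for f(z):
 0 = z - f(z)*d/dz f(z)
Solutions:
 f(z) = -sqrt(C1 + z^2)
 f(z) = sqrt(C1 + z^2)


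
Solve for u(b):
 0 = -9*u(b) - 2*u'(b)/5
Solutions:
 u(b) = C1*exp(-45*b/2)


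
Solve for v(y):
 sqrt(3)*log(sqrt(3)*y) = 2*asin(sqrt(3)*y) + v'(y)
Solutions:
 v(y) = C1 + sqrt(3)*y*(log(y) - 1) - 2*y*asin(sqrt(3)*y) + sqrt(3)*y*log(3)/2 - 2*sqrt(3)*sqrt(1 - 3*y^2)/3


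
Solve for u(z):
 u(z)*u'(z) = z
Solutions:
 u(z) = -sqrt(C1 + z^2)
 u(z) = sqrt(C1 + z^2)


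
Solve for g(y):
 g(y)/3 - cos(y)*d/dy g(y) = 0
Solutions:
 g(y) = C1*(sin(y) + 1)^(1/6)/(sin(y) - 1)^(1/6)


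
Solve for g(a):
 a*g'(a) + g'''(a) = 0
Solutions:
 g(a) = C1 + Integral(C2*airyai(-a) + C3*airybi(-a), a)


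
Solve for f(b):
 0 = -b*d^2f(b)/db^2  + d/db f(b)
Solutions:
 f(b) = C1 + C2*b^2


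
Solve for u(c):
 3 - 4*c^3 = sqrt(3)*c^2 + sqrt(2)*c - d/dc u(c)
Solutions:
 u(c) = C1 + c^4 + sqrt(3)*c^3/3 + sqrt(2)*c^2/2 - 3*c


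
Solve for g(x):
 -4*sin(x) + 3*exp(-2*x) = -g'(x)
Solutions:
 g(x) = C1 - 4*cos(x) + 3*exp(-2*x)/2


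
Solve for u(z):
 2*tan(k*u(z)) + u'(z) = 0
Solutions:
 u(z) = Piecewise((-asin(exp(C1*k - 2*k*z))/k + pi/k, Ne(k, 0)), (nan, True))
 u(z) = Piecewise((asin(exp(C1*k - 2*k*z))/k, Ne(k, 0)), (nan, True))


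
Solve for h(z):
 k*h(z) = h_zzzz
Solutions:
 h(z) = C1*exp(-k^(1/4)*z) + C2*exp(k^(1/4)*z) + C3*exp(-I*k^(1/4)*z) + C4*exp(I*k^(1/4)*z)


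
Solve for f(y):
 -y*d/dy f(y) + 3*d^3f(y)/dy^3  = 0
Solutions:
 f(y) = C1 + Integral(C2*airyai(3^(2/3)*y/3) + C3*airybi(3^(2/3)*y/3), y)


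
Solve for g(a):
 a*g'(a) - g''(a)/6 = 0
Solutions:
 g(a) = C1 + C2*erfi(sqrt(3)*a)


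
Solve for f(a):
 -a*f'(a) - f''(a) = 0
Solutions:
 f(a) = C1 + C2*erf(sqrt(2)*a/2)


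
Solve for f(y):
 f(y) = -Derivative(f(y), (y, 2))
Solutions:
 f(y) = C1*sin(y) + C2*cos(y)


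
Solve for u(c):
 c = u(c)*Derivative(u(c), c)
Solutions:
 u(c) = -sqrt(C1 + c^2)
 u(c) = sqrt(C1 + c^2)


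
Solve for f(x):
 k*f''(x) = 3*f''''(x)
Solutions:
 f(x) = C1 + C2*x + C3*exp(-sqrt(3)*sqrt(k)*x/3) + C4*exp(sqrt(3)*sqrt(k)*x/3)


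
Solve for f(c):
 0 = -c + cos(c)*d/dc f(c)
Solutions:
 f(c) = C1 + Integral(c/cos(c), c)


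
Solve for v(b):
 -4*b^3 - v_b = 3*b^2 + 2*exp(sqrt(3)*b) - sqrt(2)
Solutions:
 v(b) = C1 - b^4 - b^3 + sqrt(2)*b - 2*sqrt(3)*exp(sqrt(3)*b)/3


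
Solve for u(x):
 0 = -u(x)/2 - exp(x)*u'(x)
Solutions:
 u(x) = C1*exp(exp(-x)/2)


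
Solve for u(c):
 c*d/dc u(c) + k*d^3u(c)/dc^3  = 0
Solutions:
 u(c) = C1 + Integral(C2*airyai(c*(-1/k)^(1/3)) + C3*airybi(c*(-1/k)^(1/3)), c)


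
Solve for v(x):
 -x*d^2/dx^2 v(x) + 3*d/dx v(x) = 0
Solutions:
 v(x) = C1 + C2*x^4


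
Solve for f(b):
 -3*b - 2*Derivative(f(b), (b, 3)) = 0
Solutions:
 f(b) = C1 + C2*b + C3*b^2 - b^4/16


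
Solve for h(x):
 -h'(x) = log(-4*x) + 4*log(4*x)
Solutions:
 h(x) = C1 - 5*x*log(x) + x*(-10*log(2) + 5 - I*pi)


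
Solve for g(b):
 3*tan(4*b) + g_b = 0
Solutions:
 g(b) = C1 + 3*log(cos(4*b))/4


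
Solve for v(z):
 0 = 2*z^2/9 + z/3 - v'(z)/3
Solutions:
 v(z) = C1 + 2*z^3/9 + z^2/2


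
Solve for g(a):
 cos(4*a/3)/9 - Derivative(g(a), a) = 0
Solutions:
 g(a) = C1 + sin(4*a/3)/12


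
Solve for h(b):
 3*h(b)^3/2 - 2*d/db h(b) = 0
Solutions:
 h(b) = -sqrt(2)*sqrt(-1/(C1 + 3*b))
 h(b) = sqrt(2)*sqrt(-1/(C1 + 3*b))


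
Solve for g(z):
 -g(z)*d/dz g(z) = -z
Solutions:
 g(z) = -sqrt(C1 + z^2)
 g(z) = sqrt(C1 + z^2)


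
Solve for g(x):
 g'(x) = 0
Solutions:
 g(x) = C1


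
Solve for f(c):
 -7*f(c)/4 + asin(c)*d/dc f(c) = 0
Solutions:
 f(c) = C1*exp(7*Integral(1/asin(c), c)/4)


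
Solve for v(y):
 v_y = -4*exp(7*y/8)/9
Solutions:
 v(y) = C1 - 32*exp(7*y/8)/63


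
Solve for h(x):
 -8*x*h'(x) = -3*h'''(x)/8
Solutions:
 h(x) = C1 + Integral(C2*airyai(4*3^(2/3)*x/3) + C3*airybi(4*3^(2/3)*x/3), x)


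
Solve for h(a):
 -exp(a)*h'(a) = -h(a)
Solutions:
 h(a) = C1*exp(-exp(-a))


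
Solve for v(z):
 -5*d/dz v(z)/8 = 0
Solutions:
 v(z) = C1


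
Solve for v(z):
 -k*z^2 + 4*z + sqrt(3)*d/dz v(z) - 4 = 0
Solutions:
 v(z) = C1 + sqrt(3)*k*z^3/9 - 2*sqrt(3)*z^2/3 + 4*sqrt(3)*z/3


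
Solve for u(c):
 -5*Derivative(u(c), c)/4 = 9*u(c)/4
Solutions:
 u(c) = C1*exp(-9*c/5)


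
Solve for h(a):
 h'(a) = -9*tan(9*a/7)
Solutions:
 h(a) = C1 + 7*log(cos(9*a/7))


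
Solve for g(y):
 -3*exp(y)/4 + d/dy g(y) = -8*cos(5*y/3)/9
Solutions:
 g(y) = C1 + 3*exp(y)/4 - 8*sin(5*y/3)/15


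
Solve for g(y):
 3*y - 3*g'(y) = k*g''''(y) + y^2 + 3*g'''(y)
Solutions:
 g(y) = C1 + C2*exp(-y*((sqrt(((3 + 2/k^2)^2 - 4/k^4)/k^2)/2 + 3/(2*k) + k^(-3))^(1/3) + 1/k + 1/(k^2*(sqrt(((3 + 2/k^2)^2 - 4/k^4)/k^2)/2 + 3/(2*k) + k^(-3))^(1/3)))) + C3*exp(y*((sqrt(((3 + 2/k^2)^2 - 4/k^4)/k^2)/2 + 3/(2*k) + k^(-3))^(1/3)/2 - sqrt(3)*I*(sqrt(((3 + 2/k^2)^2 - 4/k^4)/k^2)/2 + 3/(2*k) + k^(-3))^(1/3)/2 - 1/k - 2/(k^2*(-1 + sqrt(3)*I)*(sqrt(((3 + 2/k^2)^2 - 4/k^4)/k^2)/2 + 3/(2*k) + k^(-3))^(1/3)))) + C4*exp(y*((sqrt(((3 + 2/k^2)^2 - 4/k^4)/k^2)/2 + 3/(2*k) + k^(-3))^(1/3)/2 + sqrt(3)*I*(sqrt(((3 + 2/k^2)^2 - 4/k^4)/k^2)/2 + 3/(2*k) + k^(-3))^(1/3)/2 - 1/k + 2/(k^2*(1 + sqrt(3)*I)*(sqrt(((3 + 2/k^2)^2 - 4/k^4)/k^2)/2 + 3/(2*k) + k^(-3))^(1/3)))) - y^3/9 + y^2/2 + 2*y/3


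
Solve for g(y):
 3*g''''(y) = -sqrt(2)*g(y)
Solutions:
 g(y) = (C1*sin(2^(5/8)*3^(3/4)*y/6) + C2*cos(2^(5/8)*3^(3/4)*y/6))*exp(-2^(5/8)*3^(3/4)*y/6) + (C3*sin(2^(5/8)*3^(3/4)*y/6) + C4*cos(2^(5/8)*3^(3/4)*y/6))*exp(2^(5/8)*3^(3/4)*y/6)


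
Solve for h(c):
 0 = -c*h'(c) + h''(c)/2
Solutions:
 h(c) = C1 + C2*erfi(c)


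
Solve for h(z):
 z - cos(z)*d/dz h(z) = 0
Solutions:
 h(z) = C1 + Integral(z/cos(z), z)


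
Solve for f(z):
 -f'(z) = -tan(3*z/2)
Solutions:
 f(z) = C1 - 2*log(cos(3*z/2))/3


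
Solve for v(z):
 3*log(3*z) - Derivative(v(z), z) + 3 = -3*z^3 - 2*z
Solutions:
 v(z) = C1 + 3*z^4/4 + z^2 + 3*z*log(z) + z*log(27)


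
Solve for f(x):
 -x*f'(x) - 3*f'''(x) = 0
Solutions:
 f(x) = C1 + Integral(C2*airyai(-3^(2/3)*x/3) + C3*airybi(-3^(2/3)*x/3), x)


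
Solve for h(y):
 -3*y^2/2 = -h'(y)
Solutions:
 h(y) = C1 + y^3/2


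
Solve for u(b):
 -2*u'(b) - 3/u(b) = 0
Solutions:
 u(b) = -sqrt(C1 - 3*b)
 u(b) = sqrt(C1 - 3*b)


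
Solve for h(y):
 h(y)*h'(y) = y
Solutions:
 h(y) = -sqrt(C1 + y^2)
 h(y) = sqrt(C1 + y^2)


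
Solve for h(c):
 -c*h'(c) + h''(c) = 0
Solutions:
 h(c) = C1 + C2*erfi(sqrt(2)*c/2)


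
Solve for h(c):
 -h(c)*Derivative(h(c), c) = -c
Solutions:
 h(c) = -sqrt(C1 + c^2)
 h(c) = sqrt(C1 + c^2)


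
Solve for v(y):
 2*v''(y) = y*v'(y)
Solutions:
 v(y) = C1 + C2*erfi(y/2)


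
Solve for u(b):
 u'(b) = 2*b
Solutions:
 u(b) = C1 + b^2


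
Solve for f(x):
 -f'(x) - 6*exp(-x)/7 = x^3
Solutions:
 f(x) = C1 - x^4/4 + 6*exp(-x)/7


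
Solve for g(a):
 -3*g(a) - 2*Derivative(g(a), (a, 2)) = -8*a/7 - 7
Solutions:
 g(a) = C1*sin(sqrt(6)*a/2) + C2*cos(sqrt(6)*a/2) + 8*a/21 + 7/3


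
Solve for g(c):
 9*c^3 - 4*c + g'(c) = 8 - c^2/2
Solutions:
 g(c) = C1 - 9*c^4/4 - c^3/6 + 2*c^2 + 8*c


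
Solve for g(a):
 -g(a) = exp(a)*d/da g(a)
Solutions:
 g(a) = C1*exp(exp(-a))


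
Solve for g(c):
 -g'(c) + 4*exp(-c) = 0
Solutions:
 g(c) = C1 - 4*exp(-c)


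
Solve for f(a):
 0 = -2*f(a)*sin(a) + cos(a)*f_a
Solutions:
 f(a) = C1/cos(a)^2


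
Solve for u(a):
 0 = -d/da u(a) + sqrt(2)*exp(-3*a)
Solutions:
 u(a) = C1 - sqrt(2)*exp(-3*a)/3


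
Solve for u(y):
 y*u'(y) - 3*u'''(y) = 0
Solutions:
 u(y) = C1 + Integral(C2*airyai(3^(2/3)*y/3) + C3*airybi(3^(2/3)*y/3), y)


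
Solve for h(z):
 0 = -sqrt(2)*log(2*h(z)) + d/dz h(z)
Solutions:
 -sqrt(2)*Integral(1/(log(_y) + log(2)), (_y, h(z)))/2 = C1 - z


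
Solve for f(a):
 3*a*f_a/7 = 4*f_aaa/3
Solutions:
 f(a) = C1 + Integral(C2*airyai(3^(2/3)*98^(1/3)*a/14) + C3*airybi(3^(2/3)*98^(1/3)*a/14), a)


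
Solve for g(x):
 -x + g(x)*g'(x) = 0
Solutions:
 g(x) = -sqrt(C1 + x^2)
 g(x) = sqrt(C1 + x^2)


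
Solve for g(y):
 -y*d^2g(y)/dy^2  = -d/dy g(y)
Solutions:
 g(y) = C1 + C2*y^2


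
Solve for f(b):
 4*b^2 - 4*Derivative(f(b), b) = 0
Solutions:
 f(b) = C1 + b^3/3


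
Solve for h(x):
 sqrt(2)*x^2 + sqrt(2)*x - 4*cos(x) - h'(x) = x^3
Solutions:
 h(x) = C1 - x^4/4 + sqrt(2)*x^3/3 + sqrt(2)*x^2/2 - 4*sin(x)


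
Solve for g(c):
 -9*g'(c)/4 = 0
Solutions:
 g(c) = C1


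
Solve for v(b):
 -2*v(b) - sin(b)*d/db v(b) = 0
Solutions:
 v(b) = C1*(cos(b) + 1)/(cos(b) - 1)


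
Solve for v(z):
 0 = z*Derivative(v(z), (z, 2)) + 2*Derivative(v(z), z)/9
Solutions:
 v(z) = C1 + C2*z^(7/9)


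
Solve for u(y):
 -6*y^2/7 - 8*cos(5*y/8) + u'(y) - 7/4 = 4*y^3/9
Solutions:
 u(y) = C1 + y^4/9 + 2*y^3/7 + 7*y/4 + 64*sin(5*y/8)/5


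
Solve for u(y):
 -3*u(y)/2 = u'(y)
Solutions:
 u(y) = C1*exp(-3*y/2)


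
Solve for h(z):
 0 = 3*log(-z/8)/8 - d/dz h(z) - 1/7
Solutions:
 h(z) = C1 + 3*z*log(-z)/8 + z*(-63*log(2) - 29)/56


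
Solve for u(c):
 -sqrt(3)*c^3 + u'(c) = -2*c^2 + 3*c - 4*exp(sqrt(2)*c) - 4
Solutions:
 u(c) = C1 + sqrt(3)*c^4/4 - 2*c^3/3 + 3*c^2/2 - 4*c - 2*sqrt(2)*exp(sqrt(2)*c)


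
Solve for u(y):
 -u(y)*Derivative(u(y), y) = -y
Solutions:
 u(y) = -sqrt(C1 + y^2)
 u(y) = sqrt(C1 + y^2)


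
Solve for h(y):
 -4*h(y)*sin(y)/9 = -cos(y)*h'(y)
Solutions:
 h(y) = C1/cos(y)^(4/9)


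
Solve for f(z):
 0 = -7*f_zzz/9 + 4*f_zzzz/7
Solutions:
 f(z) = C1 + C2*z + C3*z^2 + C4*exp(49*z/36)


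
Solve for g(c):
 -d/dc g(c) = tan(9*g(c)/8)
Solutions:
 g(c) = -8*asin(C1*exp(-9*c/8))/9 + 8*pi/9
 g(c) = 8*asin(C1*exp(-9*c/8))/9


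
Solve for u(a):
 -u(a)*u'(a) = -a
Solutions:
 u(a) = -sqrt(C1 + a^2)
 u(a) = sqrt(C1 + a^2)


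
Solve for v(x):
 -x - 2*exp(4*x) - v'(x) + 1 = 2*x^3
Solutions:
 v(x) = C1 - x^4/2 - x^2/2 + x - exp(4*x)/2


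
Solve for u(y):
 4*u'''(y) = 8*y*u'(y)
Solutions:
 u(y) = C1 + Integral(C2*airyai(2^(1/3)*y) + C3*airybi(2^(1/3)*y), y)


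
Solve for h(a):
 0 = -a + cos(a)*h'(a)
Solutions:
 h(a) = C1 + Integral(a/cos(a), a)


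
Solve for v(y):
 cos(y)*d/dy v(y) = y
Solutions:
 v(y) = C1 + Integral(y/cos(y), y)


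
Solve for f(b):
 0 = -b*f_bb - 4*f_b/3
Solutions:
 f(b) = C1 + C2/b^(1/3)


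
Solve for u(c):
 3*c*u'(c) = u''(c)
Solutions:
 u(c) = C1 + C2*erfi(sqrt(6)*c/2)


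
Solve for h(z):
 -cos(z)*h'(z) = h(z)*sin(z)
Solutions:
 h(z) = C1*cos(z)


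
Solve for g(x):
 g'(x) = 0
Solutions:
 g(x) = C1


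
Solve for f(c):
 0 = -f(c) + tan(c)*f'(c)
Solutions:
 f(c) = C1*sin(c)


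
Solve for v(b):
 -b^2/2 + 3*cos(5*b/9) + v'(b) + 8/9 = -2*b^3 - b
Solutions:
 v(b) = C1 - b^4/2 + b^3/6 - b^2/2 - 8*b/9 - 27*sin(5*b/9)/5


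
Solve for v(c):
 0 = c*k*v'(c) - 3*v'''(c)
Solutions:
 v(c) = C1 + Integral(C2*airyai(3^(2/3)*c*k^(1/3)/3) + C3*airybi(3^(2/3)*c*k^(1/3)/3), c)


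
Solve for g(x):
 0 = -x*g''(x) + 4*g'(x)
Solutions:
 g(x) = C1 + C2*x^5


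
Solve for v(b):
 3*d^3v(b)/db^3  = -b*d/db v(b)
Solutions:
 v(b) = C1 + Integral(C2*airyai(-3^(2/3)*b/3) + C3*airybi(-3^(2/3)*b/3), b)


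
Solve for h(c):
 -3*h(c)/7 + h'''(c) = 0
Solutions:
 h(c) = C3*exp(3^(1/3)*7^(2/3)*c/7) + (C1*sin(3^(5/6)*7^(2/3)*c/14) + C2*cos(3^(5/6)*7^(2/3)*c/14))*exp(-3^(1/3)*7^(2/3)*c/14)


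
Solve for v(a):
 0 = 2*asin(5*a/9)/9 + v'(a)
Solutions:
 v(a) = C1 - 2*a*asin(5*a/9)/9 - 2*sqrt(81 - 25*a^2)/45


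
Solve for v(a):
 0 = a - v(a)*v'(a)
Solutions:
 v(a) = -sqrt(C1 + a^2)
 v(a) = sqrt(C1 + a^2)


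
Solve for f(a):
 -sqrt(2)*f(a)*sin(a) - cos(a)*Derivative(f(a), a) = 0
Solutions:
 f(a) = C1*cos(a)^(sqrt(2))


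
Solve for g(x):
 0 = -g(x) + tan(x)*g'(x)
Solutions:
 g(x) = C1*sin(x)


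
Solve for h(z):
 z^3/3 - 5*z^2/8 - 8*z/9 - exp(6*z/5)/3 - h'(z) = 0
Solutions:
 h(z) = C1 + z^4/12 - 5*z^3/24 - 4*z^2/9 - 5*exp(6*z/5)/18


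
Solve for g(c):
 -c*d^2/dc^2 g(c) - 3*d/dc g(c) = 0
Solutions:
 g(c) = C1 + C2/c^2


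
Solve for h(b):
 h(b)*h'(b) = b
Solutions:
 h(b) = -sqrt(C1 + b^2)
 h(b) = sqrt(C1 + b^2)


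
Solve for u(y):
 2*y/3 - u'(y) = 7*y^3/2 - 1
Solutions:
 u(y) = C1 - 7*y^4/8 + y^2/3 + y


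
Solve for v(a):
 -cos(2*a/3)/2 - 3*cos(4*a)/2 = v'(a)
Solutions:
 v(a) = C1 - 3*sin(2*a/3)/4 - 3*sin(4*a)/8


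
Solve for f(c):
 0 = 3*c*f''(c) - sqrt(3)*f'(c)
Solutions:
 f(c) = C1 + C2*c^(sqrt(3)/3 + 1)


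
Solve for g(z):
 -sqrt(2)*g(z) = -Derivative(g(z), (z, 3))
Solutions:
 g(z) = C3*exp(2^(1/6)*z) + (C1*sin(2^(1/6)*sqrt(3)*z/2) + C2*cos(2^(1/6)*sqrt(3)*z/2))*exp(-2^(1/6)*z/2)


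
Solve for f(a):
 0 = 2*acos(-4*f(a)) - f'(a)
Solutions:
 Integral(1/acos(-4*_y), (_y, f(a))) = C1 + 2*a


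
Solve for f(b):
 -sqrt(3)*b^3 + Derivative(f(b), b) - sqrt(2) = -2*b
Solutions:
 f(b) = C1 + sqrt(3)*b^4/4 - b^2 + sqrt(2)*b


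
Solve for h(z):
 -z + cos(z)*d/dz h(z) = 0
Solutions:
 h(z) = C1 + Integral(z/cos(z), z)


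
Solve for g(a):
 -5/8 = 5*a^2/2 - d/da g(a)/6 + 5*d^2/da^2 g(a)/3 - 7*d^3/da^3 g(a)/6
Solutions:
 g(a) = C1 + C2*exp(a*(5 - 3*sqrt(2))/7) + C3*exp(a*(3*sqrt(2) + 5)/7) + 5*a^3 + 150*a^2 + 11175*a/4


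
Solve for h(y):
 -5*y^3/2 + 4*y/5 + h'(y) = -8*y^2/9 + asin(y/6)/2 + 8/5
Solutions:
 h(y) = C1 + 5*y^4/8 - 8*y^3/27 - 2*y^2/5 + y*asin(y/6)/2 + 8*y/5 + sqrt(36 - y^2)/2


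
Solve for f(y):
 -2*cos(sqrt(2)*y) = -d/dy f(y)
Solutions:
 f(y) = C1 + sqrt(2)*sin(sqrt(2)*y)


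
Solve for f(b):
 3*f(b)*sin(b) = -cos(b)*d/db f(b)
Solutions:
 f(b) = C1*cos(b)^3


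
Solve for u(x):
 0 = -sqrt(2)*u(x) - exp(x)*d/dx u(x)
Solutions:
 u(x) = C1*exp(sqrt(2)*exp(-x))


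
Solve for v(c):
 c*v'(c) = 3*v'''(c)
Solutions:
 v(c) = C1 + Integral(C2*airyai(3^(2/3)*c/3) + C3*airybi(3^(2/3)*c/3), c)


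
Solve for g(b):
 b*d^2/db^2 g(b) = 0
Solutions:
 g(b) = C1 + C2*b


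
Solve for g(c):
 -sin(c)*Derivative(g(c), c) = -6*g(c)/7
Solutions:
 g(c) = C1*(cos(c) - 1)^(3/7)/(cos(c) + 1)^(3/7)


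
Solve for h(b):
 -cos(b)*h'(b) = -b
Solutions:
 h(b) = C1 + Integral(b/cos(b), b)


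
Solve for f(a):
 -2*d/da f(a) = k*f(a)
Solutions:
 f(a) = C1*exp(-a*k/2)


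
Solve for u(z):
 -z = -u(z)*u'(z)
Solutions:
 u(z) = -sqrt(C1 + z^2)
 u(z) = sqrt(C1 + z^2)


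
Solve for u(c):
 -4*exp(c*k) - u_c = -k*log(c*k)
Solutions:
 u(c) = C1 + c*k*log(c*k) - c*k + Piecewise((-4*exp(c*k)/k, Ne(k, 0)), (-4*c, True))


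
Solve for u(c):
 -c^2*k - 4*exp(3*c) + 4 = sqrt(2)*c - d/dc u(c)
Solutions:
 u(c) = C1 + c^3*k/3 + sqrt(2)*c^2/2 - 4*c + 4*exp(3*c)/3


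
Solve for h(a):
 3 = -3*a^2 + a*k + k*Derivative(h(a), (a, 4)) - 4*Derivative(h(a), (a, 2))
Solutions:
 h(a) = C1 + C2*a + C3*exp(-2*a*sqrt(1/k)) + C4*exp(2*a*sqrt(1/k)) - a^4/16 + a^3*k/24 + 3*a^2*(-k - 2)/16


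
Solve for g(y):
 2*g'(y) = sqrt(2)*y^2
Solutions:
 g(y) = C1 + sqrt(2)*y^3/6


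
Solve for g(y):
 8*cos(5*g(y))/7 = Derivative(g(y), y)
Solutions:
 -8*y/7 - log(sin(5*g(y)) - 1)/10 + log(sin(5*g(y)) + 1)/10 = C1


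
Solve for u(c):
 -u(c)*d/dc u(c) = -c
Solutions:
 u(c) = -sqrt(C1 + c^2)
 u(c) = sqrt(C1 + c^2)


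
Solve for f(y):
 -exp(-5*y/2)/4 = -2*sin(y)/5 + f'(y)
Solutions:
 f(y) = C1 - 2*cos(y)/5 + exp(-5*y/2)/10


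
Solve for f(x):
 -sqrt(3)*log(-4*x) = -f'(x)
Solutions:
 f(x) = C1 + sqrt(3)*x*log(-x) + sqrt(3)*x*(-1 + 2*log(2))


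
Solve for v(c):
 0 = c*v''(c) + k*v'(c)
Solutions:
 v(c) = C1 + c^(1 - re(k))*(C2*sin(log(c)*Abs(im(k))) + C3*cos(log(c)*im(k)))


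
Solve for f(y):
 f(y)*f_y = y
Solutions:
 f(y) = -sqrt(C1 + y^2)
 f(y) = sqrt(C1 + y^2)


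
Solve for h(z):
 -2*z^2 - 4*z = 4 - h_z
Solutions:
 h(z) = C1 + 2*z^3/3 + 2*z^2 + 4*z


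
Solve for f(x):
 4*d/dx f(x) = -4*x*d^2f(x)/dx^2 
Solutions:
 f(x) = C1 + C2*log(x)


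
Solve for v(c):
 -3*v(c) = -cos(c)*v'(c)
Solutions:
 v(c) = C1*(sin(c) + 1)^(3/2)/(sin(c) - 1)^(3/2)


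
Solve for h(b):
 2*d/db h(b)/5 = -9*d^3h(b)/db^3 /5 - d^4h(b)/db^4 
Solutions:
 h(b) = C1 + C2*exp(b*(-6 + 9/(5*sqrt(79) + 52)^(1/3) + (5*sqrt(79) + 52)^(1/3))/10)*sin(sqrt(3)*b*(-(5*sqrt(79) + 52)^(1/3) + 9/(5*sqrt(79) + 52)^(1/3))/10) + C3*exp(b*(-6 + 9/(5*sqrt(79) + 52)^(1/3) + (5*sqrt(79) + 52)^(1/3))/10)*cos(sqrt(3)*b*(-(5*sqrt(79) + 52)^(1/3) + 9/(5*sqrt(79) + 52)^(1/3))/10) + C4*exp(-b*(9/(5*sqrt(79) + 52)^(1/3) + 3 + (5*sqrt(79) + 52)^(1/3))/5)


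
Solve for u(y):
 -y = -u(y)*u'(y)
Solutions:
 u(y) = -sqrt(C1 + y^2)
 u(y) = sqrt(C1 + y^2)


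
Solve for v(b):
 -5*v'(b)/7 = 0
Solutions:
 v(b) = C1


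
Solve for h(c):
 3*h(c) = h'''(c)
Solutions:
 h(c) = C3*exp(3^(1/3)*c) + (C1*sin(3^(5/6)*c/2) + C2*cos(3^(5/6)*c/2))*exp(-3^(1/3)*c/2)


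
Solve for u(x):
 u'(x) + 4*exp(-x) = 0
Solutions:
 u(x) = C1 + 4*exp(-x)


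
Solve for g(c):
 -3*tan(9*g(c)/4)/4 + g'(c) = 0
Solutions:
 g(c) = -4*asin(C1*exp(27*c/16))/9 + 4*pi/9
 g(c) = 4*asin(C1*exp(27*c/16))/9


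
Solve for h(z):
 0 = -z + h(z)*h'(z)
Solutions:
 h(z) = -sqrt(C1 + z^2)
 h(z) = sqrt(C1 + z^2)


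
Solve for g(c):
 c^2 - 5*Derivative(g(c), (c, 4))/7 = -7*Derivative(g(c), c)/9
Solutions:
 g(c) = C1 + C4*exp(7^(2/3)*75^(1/3)*c/15) - 3*c^3/7 + (C2*sin(3^(5/6)*35^(2/3)*c/30) + C3*cos(3^(5/6)*35^(2/3)*c/30))*exp(-7^(2/3)*75^(1/3)*c/30)


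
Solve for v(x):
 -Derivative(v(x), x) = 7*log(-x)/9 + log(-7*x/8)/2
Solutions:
 v(x) = C1 - 23*x*log(-x)/18 + x*(-9*log(7) + 27*log(2) + 23)/18


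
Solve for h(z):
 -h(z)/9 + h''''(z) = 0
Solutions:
 h(z) = C1*exp(-sqrt(3)*z/3) + C2*exp(sqrt(3)*z/3) + C3*sin(sqrt(3)*z/3) + C4*cos(sqrt(3)*z/3)


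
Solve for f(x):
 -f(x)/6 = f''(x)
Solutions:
 f(x) = C1*sin(sqrt(6)*x/6) + C2*cos(sqrt(6)*x/6)


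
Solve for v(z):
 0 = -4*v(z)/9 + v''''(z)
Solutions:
 v(z) = C1*exp(-sqrt(6)*z/3) + C2*exp(sqrt(6)*z/3) + C3*sin(sqrt(6)*z/3) + C4*cos(sqrt(6)*z/3)


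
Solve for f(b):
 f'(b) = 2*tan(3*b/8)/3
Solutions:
 f(b) = C1 - 16*log(cos(3*b/8))/9


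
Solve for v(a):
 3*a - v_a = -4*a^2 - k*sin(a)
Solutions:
 v(a) = C1 + 4*a^3/3 + 3*a^2/2 - k*cos(a)


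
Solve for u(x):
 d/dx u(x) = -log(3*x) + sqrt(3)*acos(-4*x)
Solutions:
 u(x) = C1 - x*log(x) - x*log(3) + x + sqrt(3)*(x*acos(-4*x) + sqrt(1 - 16*x^2)/4)


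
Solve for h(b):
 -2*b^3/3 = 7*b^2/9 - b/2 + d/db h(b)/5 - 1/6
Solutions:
 h(b) = C1 - 5*b^4/6 - 35*b^3/27 + 5*b^2/4 + 5*b/6


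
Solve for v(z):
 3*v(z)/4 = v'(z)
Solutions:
 v(z) = C1*exp(3*z/4)


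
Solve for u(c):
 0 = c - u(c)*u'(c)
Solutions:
 u(c) = -sqrt(C1 + c^2)
 u(c) = sqrt(C1 + c^2)


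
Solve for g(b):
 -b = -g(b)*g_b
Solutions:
 g(b) = -sqrt(C1 + b^2)
 g(b) = sqrt(C1 + b^2)


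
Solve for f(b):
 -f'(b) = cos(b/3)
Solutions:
 f(b) = C1 - 3*sin(b/3)


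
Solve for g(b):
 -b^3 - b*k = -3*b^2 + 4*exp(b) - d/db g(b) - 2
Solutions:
 g(b) = C1 + b^4/4 - b^3 + b^2*k/2 - 2*b + 4*exp(b)


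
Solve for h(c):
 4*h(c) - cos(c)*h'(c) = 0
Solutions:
 h(c) = C1*(sin(c)^2 + 2*sin(c) + 1)/(sin(c)^2 - 2*sin(c) + 1)


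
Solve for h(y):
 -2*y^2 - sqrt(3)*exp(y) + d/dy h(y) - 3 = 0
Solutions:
 h(y) = C1 + 2*y^3/3 + 3*y + sqrt(3)*exp(y)


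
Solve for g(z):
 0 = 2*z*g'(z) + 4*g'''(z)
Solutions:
 g(z) = C1 + Integral(C2*airyai(-2^(2/3)*z/2) + C3*airybi(-2^(2/3)*z/2), z)


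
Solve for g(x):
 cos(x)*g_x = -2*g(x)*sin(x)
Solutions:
 g(x) = C1*cos(x)^2


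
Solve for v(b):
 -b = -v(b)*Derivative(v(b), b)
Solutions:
 v(b) = -sqrt(C1 + b^2)
 v(b) = sqrt(C1 + b^2)


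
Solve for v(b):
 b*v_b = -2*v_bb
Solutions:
 v(b) = C1 + C2*erf(b/2)


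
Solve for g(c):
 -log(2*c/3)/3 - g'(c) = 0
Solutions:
 g(c) = C1 - c*log(c)/3 - c*log(2)/3 + c/3 + c*log(3)/3


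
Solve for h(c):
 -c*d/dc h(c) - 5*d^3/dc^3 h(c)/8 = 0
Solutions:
 h(c) = C1 + Integral(C2*airyai(-2*5^(2/3)*c/5) + C3*airybi(-2*5^(2/3)*c/5), c)


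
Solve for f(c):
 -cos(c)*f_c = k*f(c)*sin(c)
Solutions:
 f(c) = C1*exp(k*log(cos(c)))


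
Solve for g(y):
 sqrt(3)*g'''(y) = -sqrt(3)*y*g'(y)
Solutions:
 g(y) = C1 + Integral(C2*airyai(-y) + C3*airybi(-y), y)


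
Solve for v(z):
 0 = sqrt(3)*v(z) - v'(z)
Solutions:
 v(z) = C1*exp(sqrt(3)*z)


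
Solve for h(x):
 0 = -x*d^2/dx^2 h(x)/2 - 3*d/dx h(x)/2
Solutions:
 h(x) = C1 + C2/x^2


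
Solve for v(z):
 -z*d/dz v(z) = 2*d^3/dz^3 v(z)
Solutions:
 v(z) = C1 + Integral(C2*airyai(-2^(2/3)*z/2) + C3*airybi(-2^(2/3)*z/2), z)


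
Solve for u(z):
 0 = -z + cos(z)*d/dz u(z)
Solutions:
 u(z) = C1 + Integral(z/cos(z), z)


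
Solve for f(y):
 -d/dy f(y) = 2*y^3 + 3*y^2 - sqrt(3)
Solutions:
 f(y) = C1 - y^4/2 - y^3 + sqrt(3)*y


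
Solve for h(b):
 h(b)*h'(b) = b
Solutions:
 h(b) = -sqrt(C1 + b^2)
 h(b) = sqrt(C1 + b^2)


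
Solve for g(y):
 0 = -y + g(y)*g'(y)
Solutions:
 g(y) = -sqrt(C1 + y^2)
 g(y) = sqrt(C1 + y^2)


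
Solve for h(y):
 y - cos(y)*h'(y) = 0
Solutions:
 h(y) = C1 + Integral(y/cos(y), y)


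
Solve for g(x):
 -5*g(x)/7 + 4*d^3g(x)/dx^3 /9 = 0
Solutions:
 g(x) = C3*exp(4410^(1/3)*x/14) + (C1*sin(3*3^(1/6)*490^(1/3)*x/28) + C2*cos(3*3^(1/6)*490^(1/3)*x/28))*exp(-4410^(1/3)*x/28)


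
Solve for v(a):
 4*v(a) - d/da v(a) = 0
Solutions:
 v(a) = C1*exp(4*a)


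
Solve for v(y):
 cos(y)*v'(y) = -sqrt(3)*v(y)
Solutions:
 v(y) = C1*(sin(y) - 1)^(sqrt(3)/2)/(sin(y) + 1)^(sqrt(3)/2)


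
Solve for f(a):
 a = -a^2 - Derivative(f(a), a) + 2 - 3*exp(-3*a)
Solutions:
 f(a) = C1 - a^3/3 - a^2/2 + 2*a + exp(-3*a)


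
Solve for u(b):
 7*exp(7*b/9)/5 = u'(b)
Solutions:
 u(b) = C1 + 9*exp(7*b/9)/5


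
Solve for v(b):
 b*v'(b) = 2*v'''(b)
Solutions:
 v(b) = C1 + Integral(C2*airyai(2^(2/3)*b/2) + C3*airybi(2^(2/3)*b/2), b)


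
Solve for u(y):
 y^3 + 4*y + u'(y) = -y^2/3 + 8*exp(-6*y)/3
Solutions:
 u(y) = C1 - y^4/4 - y^3/9 - 2*y^2 - 4*exp(-6*y)/9


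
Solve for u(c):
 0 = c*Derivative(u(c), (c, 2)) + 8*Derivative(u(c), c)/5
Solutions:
 u(c) = C1 + C2/c^(3/5)


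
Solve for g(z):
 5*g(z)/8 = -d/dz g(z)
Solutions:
 g(z) = C1*exp(-5*z/8)


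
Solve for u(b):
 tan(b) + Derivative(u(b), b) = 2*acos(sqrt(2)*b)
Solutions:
 u(b) = C1 + 2*b*acos(sqrt(2)*b) - sqrt(2)*sqrt(1 - 2*b^2) + log(cos(b))


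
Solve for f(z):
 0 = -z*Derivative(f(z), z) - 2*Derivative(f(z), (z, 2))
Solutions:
 f(z) = C1 + C2*erf(z/2)


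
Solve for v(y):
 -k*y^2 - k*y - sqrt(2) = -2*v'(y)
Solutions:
 v(y) = C1 + k*y^3/6 + k*y^2/4 + sqrt(2)*y/2


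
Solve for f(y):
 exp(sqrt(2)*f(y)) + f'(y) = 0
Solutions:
 f(y) = sqrt(2)*(2*log(1/(C1 + y)) - log(2))/4


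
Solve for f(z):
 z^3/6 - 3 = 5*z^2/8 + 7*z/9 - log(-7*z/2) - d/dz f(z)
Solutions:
 f(z) = C1 - z^4/24 + 5*z^3/24 + 7*z^2/18 - z*log(-z) + z*(-log(7) + log(2) + 4)


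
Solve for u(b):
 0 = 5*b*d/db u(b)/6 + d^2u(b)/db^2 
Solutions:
 u(b) = C1 + C2*erf(sqrt(15)*b/6)


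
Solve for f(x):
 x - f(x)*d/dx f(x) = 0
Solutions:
 f(x) = -sqrt(C1 + x^2)
 f(x) = sqrt(C1 + x^2)


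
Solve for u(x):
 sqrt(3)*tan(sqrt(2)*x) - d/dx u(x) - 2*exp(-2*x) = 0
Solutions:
 u(x) = C1 + sqrt(6)*log(tan(sqrt(2)*x)^2 + 1)/4 + exp(-2*x)


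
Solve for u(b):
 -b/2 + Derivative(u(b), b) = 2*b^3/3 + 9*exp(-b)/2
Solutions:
 u(b) = C1 + b^4/6 + b^2/4 - 9*exp(-b)/2


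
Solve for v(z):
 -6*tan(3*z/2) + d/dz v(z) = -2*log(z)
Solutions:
 v(z) = C1 - 2*z*log(z) + 2*z - 4*log(cos(3*z/2))


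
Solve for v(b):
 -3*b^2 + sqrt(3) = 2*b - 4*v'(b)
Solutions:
 v(b) = C1 + b^3/4 + b^2/4 - sqrt(3)*b/4


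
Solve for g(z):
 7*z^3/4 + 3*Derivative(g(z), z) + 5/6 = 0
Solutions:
 g(z) = C1 - 7*z^4/48 - 5*z/18


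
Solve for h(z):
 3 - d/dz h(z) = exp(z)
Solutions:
 h(z) = C1 + 3*z - exp(z)


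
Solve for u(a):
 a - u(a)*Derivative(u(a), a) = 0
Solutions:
 u(a) = -sqrt(C1 + a^2)
 u(a) = sqrt(C1 + a^2)


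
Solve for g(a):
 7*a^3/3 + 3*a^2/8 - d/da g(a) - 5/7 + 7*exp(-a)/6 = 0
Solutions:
 g(a) = C1 + 7*a^4/12 + a^3/8 - 5*a/7 - 7*exp(-a)/6


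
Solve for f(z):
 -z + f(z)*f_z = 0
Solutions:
 f(z) = -sqrt(C1 + z^2)
 f(z) = sqrt(C1 + z^2)


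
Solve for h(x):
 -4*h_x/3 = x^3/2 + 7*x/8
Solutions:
 h(x) = C1 - 3*x^4/32 - 21*x^2/64


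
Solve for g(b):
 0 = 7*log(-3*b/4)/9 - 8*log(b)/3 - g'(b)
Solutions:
 g(b) = C1 - 17*b*log(b)/9 + b*(-14*log(2) + 7*log(3) + 17 + 7*I*pi)/9


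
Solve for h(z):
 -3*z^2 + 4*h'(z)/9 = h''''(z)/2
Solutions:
 h(z) = C1 + C4*exp(2*3^(1/3)*z/3) + 9*z^3/4 + (C2*sin(3^(5/6)*z/3) + C3*cos(3^(5/6)*z/3))*exp(-3^(1/3)*z/3)


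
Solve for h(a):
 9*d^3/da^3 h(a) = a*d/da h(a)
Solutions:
 h(a) = C1 + Integral(C2*airyai(3^(1/3)*a/3) + C3*airybi(3^(1/3)*a/3), a)


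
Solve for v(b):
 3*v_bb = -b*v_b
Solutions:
 v(b) = C1 + C2*erf(sqrt(6)*b/6)


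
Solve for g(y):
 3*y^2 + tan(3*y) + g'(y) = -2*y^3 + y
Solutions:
 g(y) = C1 - y^4/2 - y^3 + y^2/2 + log(cos(3*y))/3


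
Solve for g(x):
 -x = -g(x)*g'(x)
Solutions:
 g(x) = -sqrt(C1 + x^2)
 g(x) = sqrt(C1 + x^2)


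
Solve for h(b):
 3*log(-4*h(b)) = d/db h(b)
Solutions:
 -Integral(1/(log(-_y) + 2*log(2)), (_y, h(b)))/3 = C1 - b


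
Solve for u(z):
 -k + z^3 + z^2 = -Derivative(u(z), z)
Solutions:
 u(z) = C1 + k*z - z^4/4 - z^3/3


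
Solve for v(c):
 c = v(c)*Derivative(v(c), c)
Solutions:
 v(c) = -sqrt(C1 + c^2)
 v(c) = sqrt(C1 + c^2)


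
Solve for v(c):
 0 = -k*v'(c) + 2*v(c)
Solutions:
 v(c) = C1*exp(2*c/k)


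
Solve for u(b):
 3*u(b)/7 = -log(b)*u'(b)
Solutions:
 u(b) = C1*exp(-3*li(b)/7)


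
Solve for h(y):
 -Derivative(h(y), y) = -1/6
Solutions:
 h(y) = C1 + y/6


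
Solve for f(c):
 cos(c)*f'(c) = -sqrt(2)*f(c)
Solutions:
 f(c) = C1*(sin(c) - 1)^(sqrt(2)/2)/(sin(c) + 1)^(sqrt(2)/2)


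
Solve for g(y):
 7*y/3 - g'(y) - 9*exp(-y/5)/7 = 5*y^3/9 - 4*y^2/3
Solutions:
 g(y) = C1 - 5*y^4/36 + 4*y^3/9 + 7*y^2/6 + 45*exp(-y/5)/7


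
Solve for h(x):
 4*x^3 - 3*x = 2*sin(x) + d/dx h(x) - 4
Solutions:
 h(x) = C1 + x^4 - 3*x^2/2 + 4*x + 2*cos(x)


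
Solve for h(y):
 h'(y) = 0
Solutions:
 h(y) = C1


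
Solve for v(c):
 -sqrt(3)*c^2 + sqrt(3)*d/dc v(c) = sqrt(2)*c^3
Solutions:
 v(c) = C1 + sqrt(6)*c^4/12 + c^3/3


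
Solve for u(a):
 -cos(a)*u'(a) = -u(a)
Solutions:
 u(a) = C1*sqrt(sin(a) + 1)/sqrt(sin(a) - 1)


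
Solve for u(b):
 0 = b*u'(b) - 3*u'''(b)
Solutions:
 u(b) = C1 + Integral(C2*airyai(3^(2/3)*b/3) + C3*airybi(3^(2/3)*b/3), b)


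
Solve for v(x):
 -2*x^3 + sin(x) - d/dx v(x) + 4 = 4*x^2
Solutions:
 v(x) = C1 - x^4/2 - 4*x^3/3 + 4*x - cos(x)


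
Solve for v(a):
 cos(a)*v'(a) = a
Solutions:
 v(a) = C1 + Integral(a/cos(a), a)


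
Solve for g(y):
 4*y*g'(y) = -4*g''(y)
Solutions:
 g(y) = C1 + C2*erf(sqrt(2)*y/2)


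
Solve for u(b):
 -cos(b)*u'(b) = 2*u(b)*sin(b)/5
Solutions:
 u(b) = C1*cos(b)^(2/5)


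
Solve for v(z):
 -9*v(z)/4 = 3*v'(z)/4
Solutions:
 v(z) = C1*exp(-3*z)


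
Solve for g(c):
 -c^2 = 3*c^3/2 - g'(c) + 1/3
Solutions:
 g(c) = C1 + 3*c^4/8 + c^3/3 + c/3


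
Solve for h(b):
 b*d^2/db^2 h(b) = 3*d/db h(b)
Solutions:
 h(b) = C1 + C2*b^4


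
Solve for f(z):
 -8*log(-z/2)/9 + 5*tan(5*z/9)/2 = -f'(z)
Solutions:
 f(z) = C1 + 8*z*log(-z)/9 - 8*z/9 - 8*z*log(2)/9 + 9*log(cos(5*z/9))/2


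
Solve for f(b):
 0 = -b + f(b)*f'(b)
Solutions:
 f(b) = -sqrt(C1 + b^2)
 f(b) = sqrt(C1 + b^2)


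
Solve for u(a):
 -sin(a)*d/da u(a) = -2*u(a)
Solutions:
 u(a) = C1*(cos(a) - 1)/(cos(a) + 1)


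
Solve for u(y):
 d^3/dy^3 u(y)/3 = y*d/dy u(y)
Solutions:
 u(y) = C1 + Integral(C2*airyai(3^(1/3)*y) + C3*airybi(3^(1/3)*y), y)


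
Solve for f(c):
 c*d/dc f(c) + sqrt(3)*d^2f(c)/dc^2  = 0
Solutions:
 f(c) = C1 + C2*erf(sqrt(2)*3^(3/4)*c/6)


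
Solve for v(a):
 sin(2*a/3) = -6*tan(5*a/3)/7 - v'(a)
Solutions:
 v(a) = C1 + 18*log(cos(5*a/3))/35 + 3*cos(2*a/3)/2


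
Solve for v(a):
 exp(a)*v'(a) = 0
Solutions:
 v(a) = C1


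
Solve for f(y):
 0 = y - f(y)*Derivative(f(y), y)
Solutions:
 f(y) = -sqrt(C1 + y^2)
 f(y) = sqrt(C1 + y^2)


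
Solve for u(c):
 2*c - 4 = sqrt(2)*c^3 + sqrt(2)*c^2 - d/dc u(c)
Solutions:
 u(c) = C1 + sqrt(2)*c^4/4 + sqrt(2)*c^3/3 - c^2 + 4*c


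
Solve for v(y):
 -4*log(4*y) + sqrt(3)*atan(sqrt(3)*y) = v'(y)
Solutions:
 v(y) = C1 - 4*y*log(y) - 8*y*log(2) + 4*y + sqrt(3)*(y*atan(sqrt(3)*y) - sqrt(3)*log(3*y^2 + 1)/6)


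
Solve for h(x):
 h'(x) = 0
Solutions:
 h(x) = C1


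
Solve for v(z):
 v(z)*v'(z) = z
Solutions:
 v(z) = -sqrt(C1 + z^2)
 v(z) = sqrt(C1 + z^2)


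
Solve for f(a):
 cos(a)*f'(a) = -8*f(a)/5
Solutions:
 f(a) = C1*(sin(a) - 1)^(4/5)/(sin(a) + 1)^(4/5)


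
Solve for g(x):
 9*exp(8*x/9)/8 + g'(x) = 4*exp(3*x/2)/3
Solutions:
 g(x) = C1 - 81*exp(8*x/9)/64 + 8*exp(3*x/2)/9


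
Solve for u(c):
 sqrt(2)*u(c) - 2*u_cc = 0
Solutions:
 u(c) = C1*exp(-2^(3/4)*c/2) + C2*exp(2^(3/4)*c/2)


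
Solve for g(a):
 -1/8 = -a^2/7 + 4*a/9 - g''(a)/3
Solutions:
 g(a) = C1 + C2*a - a^4/28 + 2*a^3/9 + 3*a^2/16


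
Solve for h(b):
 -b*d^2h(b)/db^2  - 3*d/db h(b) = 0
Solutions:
 h(b) = C1 + C2/b^2


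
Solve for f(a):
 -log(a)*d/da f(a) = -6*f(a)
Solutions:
 f(a) = C1*exp(6*li(a))


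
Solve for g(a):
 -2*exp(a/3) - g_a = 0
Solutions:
 g(a) = C1 - 6*exp(a/3)


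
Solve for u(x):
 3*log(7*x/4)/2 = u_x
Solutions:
 u(x) = C1 + 3*x*log(x)/2 - 3*x*log(2) - 3*x/2 + 3*x*log(7)/2


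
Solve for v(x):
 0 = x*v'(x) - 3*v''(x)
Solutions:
 v(x) = C1 + C2*erfi(sqrt(6)*x/6)


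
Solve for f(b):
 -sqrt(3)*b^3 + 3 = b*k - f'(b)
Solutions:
 f(b) = C1 + sqrt(3)*b^4/4 + b^2*k/2 - 3*b


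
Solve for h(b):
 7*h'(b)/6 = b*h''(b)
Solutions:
 h(b) = C1 + C2*b^(13/6)


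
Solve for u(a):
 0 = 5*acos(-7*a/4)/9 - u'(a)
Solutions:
 u(a) = C1 + 5*a*acos(-7*a/4)/9 + 5*sqrt(16 - 49*a^2)/63


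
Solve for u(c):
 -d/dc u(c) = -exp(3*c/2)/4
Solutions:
 u(c) = C1 + exp(3*c/2)/6


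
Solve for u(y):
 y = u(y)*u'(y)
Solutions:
 u(y) = -sqrt(C1 + y^2)
 u(y) = sqrt(C1 + y^2)


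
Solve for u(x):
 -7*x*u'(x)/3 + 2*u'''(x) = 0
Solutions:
 u(x) = C1 + Integral(C2*airyai(6^(2/3)*7^(1/3)*x/6) + C3*airybi(6^(2/3)*7^(1/3)*x/6), x)


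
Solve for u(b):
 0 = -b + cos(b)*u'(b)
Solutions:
 u(b) = C1 + Integral(b/cos(b), b)


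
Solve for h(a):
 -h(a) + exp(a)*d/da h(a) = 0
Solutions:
 h(a) = C1*exp(-exp(-a))


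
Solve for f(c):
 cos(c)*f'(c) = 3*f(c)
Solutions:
 f(c) = C1*(sin(c) + 1)^(3/2)/(sin(c) - 1)^(3/2)


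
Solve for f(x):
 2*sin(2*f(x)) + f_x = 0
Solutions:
 f(x) = pi - acos((-C1 - exp(8*x))/(C1 - exp(8*x)))/2
 f(x) = acos((-C1 - exp(8*x))/(C1 - exp(8*x)))/2


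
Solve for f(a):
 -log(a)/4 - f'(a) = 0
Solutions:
 f(a) = C1 - a*log(a)/4 + a/4


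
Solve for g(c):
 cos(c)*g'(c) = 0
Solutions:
 g(c) = C1


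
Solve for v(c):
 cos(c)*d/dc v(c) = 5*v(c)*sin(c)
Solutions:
 v(c) = C1/cos(c)^5


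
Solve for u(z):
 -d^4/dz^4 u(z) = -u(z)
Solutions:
 u(z) = C1*exp(-z) + C2*exp(z) + C3*sin(z) + C4*cos(z)


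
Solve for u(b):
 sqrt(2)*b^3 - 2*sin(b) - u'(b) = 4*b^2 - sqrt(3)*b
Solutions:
 u(b) = C1 + sqrt(2)*b^4/4 - 4*b^3/3 + sqrt(3)*b^2/2 + 2*cos(b)


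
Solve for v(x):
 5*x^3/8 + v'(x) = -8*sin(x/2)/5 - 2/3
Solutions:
 v(x) = C1 - 5*x^4/32 - 2*x/3 + 16*cos(x/2)/5


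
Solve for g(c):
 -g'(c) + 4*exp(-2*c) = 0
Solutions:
 g(c) = C1 - 2*exp(-2*c)


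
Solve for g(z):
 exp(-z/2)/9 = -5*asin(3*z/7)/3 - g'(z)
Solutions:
 g(z) = C1 - 5*z*asin(3*z/7)/3 - 5*sqrt(49 - 9*z^2)/9 + 2*exp(-z/2)/9


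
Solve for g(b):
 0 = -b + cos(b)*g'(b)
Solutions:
 g(b) = C1 + Integral(b/cos(b), b)


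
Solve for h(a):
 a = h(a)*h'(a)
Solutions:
 h(a) = -sqrt(C1 + a^2)
 h(a) = sqrt(C1 + a^2)


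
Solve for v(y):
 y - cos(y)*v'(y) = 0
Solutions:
 v(y) = C1 + Integral(y/cos(y), y)


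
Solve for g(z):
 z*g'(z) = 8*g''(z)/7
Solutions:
 g(z) = C1 + C2*erfi(sqrt(7)*z/4)
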